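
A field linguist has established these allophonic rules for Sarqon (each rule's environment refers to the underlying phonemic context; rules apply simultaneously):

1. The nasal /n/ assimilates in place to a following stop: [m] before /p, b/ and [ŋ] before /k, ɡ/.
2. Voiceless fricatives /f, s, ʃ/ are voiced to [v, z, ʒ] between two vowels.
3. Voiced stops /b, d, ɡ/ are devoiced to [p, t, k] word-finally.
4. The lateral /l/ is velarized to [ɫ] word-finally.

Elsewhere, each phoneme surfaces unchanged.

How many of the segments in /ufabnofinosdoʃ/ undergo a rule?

2

Segments that undergo a rule: /f/ → [v] (rule 2); /f/ → [v] (rule 2).
All other segments surface unchanged.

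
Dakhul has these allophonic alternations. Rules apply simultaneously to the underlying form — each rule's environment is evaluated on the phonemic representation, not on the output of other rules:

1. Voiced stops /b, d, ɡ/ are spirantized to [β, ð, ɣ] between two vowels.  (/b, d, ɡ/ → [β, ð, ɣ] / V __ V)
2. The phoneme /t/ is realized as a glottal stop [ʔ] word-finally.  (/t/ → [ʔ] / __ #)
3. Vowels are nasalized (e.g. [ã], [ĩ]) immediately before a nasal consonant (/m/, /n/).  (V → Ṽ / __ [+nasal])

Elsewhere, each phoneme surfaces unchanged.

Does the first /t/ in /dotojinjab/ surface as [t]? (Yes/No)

/t/ (between /o/ and /o/) fails the environment for rule 2, so it stays [t].
The actual realization is [t], which matches [t].

Yes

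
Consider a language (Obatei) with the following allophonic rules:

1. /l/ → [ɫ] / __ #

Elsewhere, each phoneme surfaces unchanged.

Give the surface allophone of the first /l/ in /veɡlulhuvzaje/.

/l/ (between /ɡ/ and /u/): rule 1 targets it, but not word-finally → unchanged [l].

[l]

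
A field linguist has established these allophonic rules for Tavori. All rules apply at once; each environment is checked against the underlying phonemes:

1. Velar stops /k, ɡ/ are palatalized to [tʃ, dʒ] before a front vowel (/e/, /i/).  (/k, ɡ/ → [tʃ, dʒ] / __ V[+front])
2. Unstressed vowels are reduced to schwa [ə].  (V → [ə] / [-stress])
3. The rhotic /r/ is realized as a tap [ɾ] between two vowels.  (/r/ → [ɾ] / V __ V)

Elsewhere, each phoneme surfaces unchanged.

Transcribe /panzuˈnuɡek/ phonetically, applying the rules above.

/a/ meets the environment for rule 2 (in an unstressed syllable) → [ə].
/u/ meets the environment for rule 2 (in an unstressed syllable) → [ə].
/u/ (between /n/ and /ɡ/) fails the environment for rule 2, so it stays [u].
/ɡ/ meets the environment for rule 1 (before a front vowel) → [dʒ].
/e/ — between /ɡ/ and /k/, in an unstressed syllable — surfaces as [ə] (rule 2).
/k/ (word-final) is in the target of rule 1 but the environment (before a front vowel) is not met → [k].

[pənzəˈnudʒək]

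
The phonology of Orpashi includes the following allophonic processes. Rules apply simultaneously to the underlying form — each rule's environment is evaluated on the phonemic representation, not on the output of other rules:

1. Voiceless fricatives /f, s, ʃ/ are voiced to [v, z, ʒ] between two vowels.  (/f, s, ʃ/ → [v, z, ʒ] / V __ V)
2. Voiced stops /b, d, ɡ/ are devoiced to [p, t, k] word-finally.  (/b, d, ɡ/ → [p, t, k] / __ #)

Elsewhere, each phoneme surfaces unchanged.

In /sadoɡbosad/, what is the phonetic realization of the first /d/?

/d/ — between /a/ and /o/; rule 2 does not apply here → [d].

[d]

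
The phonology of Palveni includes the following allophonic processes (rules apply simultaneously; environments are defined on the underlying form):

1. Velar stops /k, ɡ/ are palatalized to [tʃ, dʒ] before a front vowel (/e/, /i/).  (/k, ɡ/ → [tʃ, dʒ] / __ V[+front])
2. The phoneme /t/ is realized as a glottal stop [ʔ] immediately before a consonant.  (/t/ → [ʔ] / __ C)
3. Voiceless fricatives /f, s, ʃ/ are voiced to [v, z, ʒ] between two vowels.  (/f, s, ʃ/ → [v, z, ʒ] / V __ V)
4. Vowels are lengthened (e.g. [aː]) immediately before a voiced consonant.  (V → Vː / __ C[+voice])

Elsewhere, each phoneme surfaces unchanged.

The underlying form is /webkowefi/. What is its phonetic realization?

[weːbkoːwevi]

/w/ (word-initial): no rule targets it → [w].
/e/ — between /w/ and /b/, before a voiced consonant — surfaces as [eː] (rule 4).
/b/ (between /e/ and /k/) is unaffected → [b].
/k/ (between /b/ and /o/) is in the target of rule 1 but the environment (before a front vowel) is not met → [k].
/o/ meets the environment for rule 4 (before a voiced consonant) → [oː].
/w/ (between /o/ and /e/): no rule targets it → [w].
/e/ (between /w/ and /f/) fails the environment for rule 4, so it stays [e].
/f/ meets the environment for rule 3 (between two vowels) → [v].
/i/ (word-final) is in the target of rule 4 but the environment (before a voiced consonant) is not met → [i].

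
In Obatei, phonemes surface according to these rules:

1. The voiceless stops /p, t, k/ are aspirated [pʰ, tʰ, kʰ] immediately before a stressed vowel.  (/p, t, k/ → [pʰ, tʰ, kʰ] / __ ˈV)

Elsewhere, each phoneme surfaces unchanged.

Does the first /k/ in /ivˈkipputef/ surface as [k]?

/k/ (between /v/ and /i/) occurs immediately before a stressed vowel → [kʰ] by rule 1.
The actual realization is [kʰ], not [k].

No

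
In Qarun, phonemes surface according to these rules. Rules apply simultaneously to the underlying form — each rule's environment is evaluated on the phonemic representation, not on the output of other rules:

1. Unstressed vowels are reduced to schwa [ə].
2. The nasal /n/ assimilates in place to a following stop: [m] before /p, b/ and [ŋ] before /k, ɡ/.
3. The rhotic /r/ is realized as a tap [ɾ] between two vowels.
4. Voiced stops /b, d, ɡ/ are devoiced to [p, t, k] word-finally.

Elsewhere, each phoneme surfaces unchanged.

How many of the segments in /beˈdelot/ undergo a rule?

2

Segments that undergo a rule: /e/ → [ə] (rule 1); /o/ → [ə] (rule 1).
All other segments surface unchanged.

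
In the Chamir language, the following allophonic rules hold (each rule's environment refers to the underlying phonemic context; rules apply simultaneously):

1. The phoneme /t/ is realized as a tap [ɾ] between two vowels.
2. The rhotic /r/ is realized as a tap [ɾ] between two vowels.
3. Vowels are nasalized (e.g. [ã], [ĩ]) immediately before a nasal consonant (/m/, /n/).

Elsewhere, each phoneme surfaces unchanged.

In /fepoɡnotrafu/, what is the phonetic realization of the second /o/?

[o]

/o/ (between /n/ and /t/) is in the target of rule 3 but the environment (before a nasal consonant) is not met → [o].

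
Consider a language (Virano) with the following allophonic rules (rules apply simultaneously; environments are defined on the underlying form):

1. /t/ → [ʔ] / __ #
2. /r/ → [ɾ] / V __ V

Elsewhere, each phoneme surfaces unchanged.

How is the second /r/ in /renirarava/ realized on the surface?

[ɾ]

/r/ — between /i/ and /a/, between two vowels — surfaces as [ɾ] (rule 2).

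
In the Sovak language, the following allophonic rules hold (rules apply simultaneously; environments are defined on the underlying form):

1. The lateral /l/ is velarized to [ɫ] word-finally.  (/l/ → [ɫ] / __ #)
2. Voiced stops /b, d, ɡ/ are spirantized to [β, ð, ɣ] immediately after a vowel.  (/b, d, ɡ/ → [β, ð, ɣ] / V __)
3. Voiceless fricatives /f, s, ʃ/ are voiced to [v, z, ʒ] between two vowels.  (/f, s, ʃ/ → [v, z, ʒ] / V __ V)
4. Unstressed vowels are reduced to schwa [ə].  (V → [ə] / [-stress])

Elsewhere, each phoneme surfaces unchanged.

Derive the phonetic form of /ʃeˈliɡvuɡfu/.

[ʃəˈliɣvəɣfə]

/ʃ/ (word-initial) is in the target of rule 3 but the environment (between two vowels) is not met → [ʃ].
/e/ (between /ʃ/ and /l/): in an unstressed syllable, so rule 4 applies → [ə].
/l/ (between /e/ and /i/): rule 1 targets it, but not word-finally → unchanged [l].
/i/ (between /l/ and /ɡ/): rule 4 targets it, but not in an unstressed syllable → unchanged [i].
/ɡ/ (between /i/ and /v/): immediately after a vowel, so rule 2 applies → [ɣ].
/v/ (between /ɡ/ and /u/) is unaffected → [v].
Rule 4 applies to /u/ (between /v/ and /ɡ/: in an unstressed syllable) → [ə].
/ɡ/ (between /u/ and /f/) occurs immediately after a vowel → [ɣ] by rule 2.
/f/ (between /ɡ/ and /u/) is in the target of rule 3 but the environment (between two vowels) is not met → [f].
/u/ — word-final, in an unstressed syllable — surfaces as [ə] (rule 4).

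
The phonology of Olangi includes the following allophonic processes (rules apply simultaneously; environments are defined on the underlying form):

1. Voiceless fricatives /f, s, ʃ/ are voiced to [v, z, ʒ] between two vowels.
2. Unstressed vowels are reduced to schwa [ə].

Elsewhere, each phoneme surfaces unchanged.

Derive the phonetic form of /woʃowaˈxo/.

[wəʒəwəˈxo]

/w/ stays [w].
/o/ meets the environment for rule 2 (in an unstressed syllable) → [ə].
/ʃ/ — between /o/ and /o/, between two vowels — surfaces as [ʒ] (rule 1).
/o/ (between /ʃ/ and /w/): in an unstressed syllable, so rule 2 applies → [ə].
/w/ (between /o/ and /a/) is unaffected → [w].
/a/ (between /w/ and /x/) occurs in an unstressed syllable → [ə] by rule 2.
/x/ (between /a/ and /o/) is unaffected → [x].
/o/ — word-final; rule 2 does not apply here → [o].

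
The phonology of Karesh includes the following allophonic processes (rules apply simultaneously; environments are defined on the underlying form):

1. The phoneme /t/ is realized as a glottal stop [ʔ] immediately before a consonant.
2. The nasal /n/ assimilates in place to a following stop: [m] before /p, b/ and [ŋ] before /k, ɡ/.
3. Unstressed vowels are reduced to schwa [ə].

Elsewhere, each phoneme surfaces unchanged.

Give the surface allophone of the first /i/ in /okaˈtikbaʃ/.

/i/ (between /t/ and /k/) is in the target of rule 3 but the environment (in an unstressed syllable) is not met → [i].

[i]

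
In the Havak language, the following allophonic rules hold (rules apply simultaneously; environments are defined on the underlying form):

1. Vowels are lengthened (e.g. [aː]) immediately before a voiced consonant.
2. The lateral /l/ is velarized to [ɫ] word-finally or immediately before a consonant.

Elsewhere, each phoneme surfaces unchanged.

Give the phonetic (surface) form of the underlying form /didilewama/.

[diːdiːleːwaːma]

/i/ — between /d/ and /d/, before a voiced consonant — surfaces as [iː] (rule 1).
Rule 1 applies to /i/ (between /d/ and /l/: before a voiced consonant) → [iː].
/l/ — between /i/ and /e/; rule 2 does not apply here → [l].
/e/ (between /l/ and /w/): before a voiced consonant, so rule 1 applies → [eː].
/a/ — between /w/ and /m/, before a voiced consonant — surfaces as [aː] (rule 1).
/a/ (word-final) fails the environment for rule 1, so it stays [a].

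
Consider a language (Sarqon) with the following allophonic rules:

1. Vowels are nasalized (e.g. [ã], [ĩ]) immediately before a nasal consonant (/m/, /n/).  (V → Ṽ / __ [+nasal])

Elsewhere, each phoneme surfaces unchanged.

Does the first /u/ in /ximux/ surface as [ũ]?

No

/u/ (between /m/ and /x/) is in the target of rule 1 but the environment (before a nasal consonant) is not met → [u].
The actual realization is [u], not [ũ].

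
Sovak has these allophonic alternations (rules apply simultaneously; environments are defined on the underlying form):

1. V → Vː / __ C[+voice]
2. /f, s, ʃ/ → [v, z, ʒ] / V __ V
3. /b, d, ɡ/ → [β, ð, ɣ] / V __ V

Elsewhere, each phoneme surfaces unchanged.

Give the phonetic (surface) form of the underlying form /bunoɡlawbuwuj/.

/b/ (word-initial) fails the environment for rule 3, so it stays [b].
/u/ — between /b/ and /n/, before a voiced consonant — surfaces as [uː] (rule 1).
/n/ (between /u/ and /o/) is unaffected → [n].
/o/ (between /n/ and /ɡ/) occurs before a voiced consonant → [oː] by rule 1.
/ɡ/ (between /o/ and /l/): rule 3 targets it, but not between two vowels → unchanged [ɡ].
/l/ (between /ɡ/ and /a/): no rule targets it → [l].
/a/ — between /l/ and /w/, before a voiced consonant — surfaces as [aː] (rule 1).
/w/ (between /a/ and /b/): no rule targets it → [w].
/b/ — between /w/ and /u/; rule 3 does not apply here → [b].
/u/ meets the environment for rule 1 (before a voiced consonant) → [uː].
/w/ (between /u/ and /u/) is unaffected → [w].
/u/ (between /w/ and /j/) occurs before a voiced consonant → [uː] by rule 1.
/j/ (word-final): no rule targets it → [j].

[buːnoːɡlaːwbuːwuːj]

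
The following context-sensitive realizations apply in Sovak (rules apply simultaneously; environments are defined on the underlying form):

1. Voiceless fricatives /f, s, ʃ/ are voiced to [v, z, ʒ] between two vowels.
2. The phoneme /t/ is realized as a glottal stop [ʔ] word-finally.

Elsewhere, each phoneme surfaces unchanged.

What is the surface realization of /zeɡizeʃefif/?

[zeɡizeʒevif]

/ʃ/ — between /e/ and /e/, between two vowels — surfaces as [ʒ] (rule 1).
/f/ (between /e/ and /i/) occurs between two vowels → [v] by rule 1.
/f/ — word-final; rule 1 does not apply here → [f].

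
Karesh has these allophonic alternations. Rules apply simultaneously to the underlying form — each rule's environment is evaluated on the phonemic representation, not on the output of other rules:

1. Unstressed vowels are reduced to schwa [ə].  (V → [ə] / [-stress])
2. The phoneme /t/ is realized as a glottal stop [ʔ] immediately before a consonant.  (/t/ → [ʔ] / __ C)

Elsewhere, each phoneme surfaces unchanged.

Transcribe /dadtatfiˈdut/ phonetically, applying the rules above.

[dədtəʔfəˈdut]

/a/ (between /d/ and /d/): in an unstressed syllable, so rule 1 applies → [ə].
/t/ (between /d/ and /a/) is in the target of rule 2 but the environment (immediately before a consonant) is not met → [t].
/a/ (between /t/ and /t/) occurs in an unstressed syllable → [ə] by rule 1.
/t/ — between /a/ and /f/, immediately before a consonant — surfaces as [ʔ] (rule 2).
/i/ meets the environment for rule 1 (in an unstressed syllable) → [ə].
/u/ (between /d/ and /t/) fails the environment for rule 1, so it stays [u].
/t/ (word-final) fails the environment for rule 2, so it stays [t].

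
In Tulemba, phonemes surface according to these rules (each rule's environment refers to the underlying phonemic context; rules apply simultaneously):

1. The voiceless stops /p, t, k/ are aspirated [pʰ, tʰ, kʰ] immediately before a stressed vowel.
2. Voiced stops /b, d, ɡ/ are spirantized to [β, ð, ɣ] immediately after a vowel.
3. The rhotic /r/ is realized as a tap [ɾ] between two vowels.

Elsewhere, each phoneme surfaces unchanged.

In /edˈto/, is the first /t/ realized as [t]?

No

/t/ (between /d/ and /o/): immediately before a stressed vowel, so rule 1 applies → [tʰ].
The actual realization is [tʰ], not [t].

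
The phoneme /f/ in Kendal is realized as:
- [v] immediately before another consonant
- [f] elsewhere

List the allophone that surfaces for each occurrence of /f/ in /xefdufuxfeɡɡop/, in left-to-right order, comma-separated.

[v], [f], [f]

Occurrence 1 (position 3): immediately before another consonant → [v].
Occurrence 2 (position 6): no conditioning environment matches → elsewhere allophone [f].
Occurrence 3 (position 9): no conditioning environment matches → elsewhere allophone [f].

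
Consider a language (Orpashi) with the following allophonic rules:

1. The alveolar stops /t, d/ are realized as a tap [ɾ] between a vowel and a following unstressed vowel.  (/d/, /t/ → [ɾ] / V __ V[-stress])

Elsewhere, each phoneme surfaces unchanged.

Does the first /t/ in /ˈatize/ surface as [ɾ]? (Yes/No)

Yes

Rule 1 applies to /t/ (between /a/ and /i/: between a vowel and a following unstressed vowel) → [ɾ].
The actual realization is [ɾ], which matches [ɾ].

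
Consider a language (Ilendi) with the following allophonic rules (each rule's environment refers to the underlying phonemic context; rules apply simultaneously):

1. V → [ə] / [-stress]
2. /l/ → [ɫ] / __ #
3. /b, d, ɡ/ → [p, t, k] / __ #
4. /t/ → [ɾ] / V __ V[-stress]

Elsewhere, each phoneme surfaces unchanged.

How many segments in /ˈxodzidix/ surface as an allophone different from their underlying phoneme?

Segments that undergo a rule: /i/ → [ə] (rule 1); /i/ → [ə] (rule 1).
All other segments surface unchanged.

2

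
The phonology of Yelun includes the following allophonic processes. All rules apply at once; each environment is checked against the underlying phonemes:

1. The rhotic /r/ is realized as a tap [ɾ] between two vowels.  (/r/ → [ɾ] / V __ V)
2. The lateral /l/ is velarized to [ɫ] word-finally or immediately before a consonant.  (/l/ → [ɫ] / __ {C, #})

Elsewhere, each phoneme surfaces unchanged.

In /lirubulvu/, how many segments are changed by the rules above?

Segments that undergo a rule: /r/ → [ɾ] (rule 1); /l/ → [ɫ] (rule 2).
All other segments surface unchanged.

2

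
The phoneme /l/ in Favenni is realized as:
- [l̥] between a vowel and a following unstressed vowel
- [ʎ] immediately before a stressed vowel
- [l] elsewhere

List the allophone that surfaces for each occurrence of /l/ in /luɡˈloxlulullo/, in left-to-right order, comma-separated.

[l], [ʎ], [l], [l̥], [l], [l]

Occurrence 1 (position 1): no conditioning environment matches → elsewhere allophone [l].
Occurrence 2 (position 4): immediately before a stressed vowel → [ʎ].
Occurrence 3 (position 7): no conditioning environment matches → elsewhere allophone [l].
Occurrence 4 (position 9): between a vowel and a following unstressed vowel → [l̥].
Occurrence 5 (position 11): no conditioning environment matches → elsewhere allophone [l].
Occurrence 6 (position 12): no conditioning environment matches → elsewhere allophone [l].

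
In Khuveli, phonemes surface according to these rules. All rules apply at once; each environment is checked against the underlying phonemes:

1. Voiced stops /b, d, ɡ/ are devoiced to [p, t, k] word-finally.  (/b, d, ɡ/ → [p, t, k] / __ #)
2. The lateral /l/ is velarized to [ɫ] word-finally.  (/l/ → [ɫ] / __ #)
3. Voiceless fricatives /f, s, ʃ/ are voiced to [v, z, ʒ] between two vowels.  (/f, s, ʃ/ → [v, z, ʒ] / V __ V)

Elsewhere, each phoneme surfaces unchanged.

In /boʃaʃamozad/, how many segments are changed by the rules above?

3

Segments that undergo a rule: /ʃ/ → [ʒ] (rule 3); /ʃ/ → [ʒ] (rule 3); /d/ → [t] (rule 1).
All other segments surface unchanged.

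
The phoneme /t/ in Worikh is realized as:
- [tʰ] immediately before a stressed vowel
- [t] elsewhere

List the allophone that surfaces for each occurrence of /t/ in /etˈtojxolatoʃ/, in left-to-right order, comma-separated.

Occurrence 1 (position 2): no conditioning environment matches → elsewhere allophone [t].
Occurrence 2 (position 3): immediately before a stressed vowel → [tʰ].
Occurrence 3 (position 10): no conditioning environment matches → elsewhere allophone [t].

[t], [tʰ], [t]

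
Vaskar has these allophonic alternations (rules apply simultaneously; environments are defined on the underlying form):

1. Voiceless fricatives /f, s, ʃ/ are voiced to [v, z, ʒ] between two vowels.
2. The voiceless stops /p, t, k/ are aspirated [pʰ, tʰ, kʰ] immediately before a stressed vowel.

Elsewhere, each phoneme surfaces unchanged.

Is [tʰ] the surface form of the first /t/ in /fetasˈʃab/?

/t/ (between /e/ and /a/) is in the target of rule 2 but the environment (immediately before a stressed vowel) is not met → [t].
The actual realization is [t], not [tʰ].

No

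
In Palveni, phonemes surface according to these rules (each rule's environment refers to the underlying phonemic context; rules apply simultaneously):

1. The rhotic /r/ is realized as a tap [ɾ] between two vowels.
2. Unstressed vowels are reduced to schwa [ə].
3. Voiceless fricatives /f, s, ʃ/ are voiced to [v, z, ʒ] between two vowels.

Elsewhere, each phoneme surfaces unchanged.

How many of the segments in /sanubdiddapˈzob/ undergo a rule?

Segments that undergo a rule: /a/ → [ə] (rule 2); /u/ → [ə] (rule 2); /i/ → [ə] (rule 2); /a/ → [ə] (rule 2).
All other segments surface unchanged.

4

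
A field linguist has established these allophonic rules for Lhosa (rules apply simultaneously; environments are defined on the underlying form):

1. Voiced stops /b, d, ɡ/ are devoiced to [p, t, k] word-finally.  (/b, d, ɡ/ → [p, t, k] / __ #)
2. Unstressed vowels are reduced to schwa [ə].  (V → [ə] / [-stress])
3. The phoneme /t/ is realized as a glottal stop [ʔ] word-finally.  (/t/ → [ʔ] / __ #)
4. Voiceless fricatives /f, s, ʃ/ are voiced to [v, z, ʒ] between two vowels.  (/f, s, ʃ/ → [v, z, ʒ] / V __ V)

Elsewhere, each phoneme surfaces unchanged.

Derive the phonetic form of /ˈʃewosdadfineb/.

/ʃ/ (word-initial) fails the environment for rule 4, so it stays [ʃ].
/e/ — between /ʃ/ and /w/; rule 2 does not apply here → [e].
/w/ stays [w].
/o/ (between /w/ and /s/): in an unstressed syllable, so rule 2 applies → [ə].
/s/ (between /o/ and /d/): rule 4 targets it, but not between two vowels → unchanged [s].
/d/ — between /s/ and /a/; rule 1 does not apply here → [d].
/a/ (between /d/ and /d/): in an unstressed syllable, so rule 2 applies → [ə].
/d/ — between /a/ and /f/; rule 1 does not apply here → [d].
/f/ (between /d/ and /i/) is in the target of rule 4 but the environment (between two vowels) is not met → [f].
/i/ (between /f/ and /n/): in an unstressed syllable, so rule 2 applies → [ə].
/n/ (between /i/ and /e/) is unaffected → [n].
/e/ — between /n/ and /b/, in an unstressed syllable — surfaces as [ə] (rule 2).
/b/ (word-final) occurs word-finally → [p] by rule 1.

[ˈʃewəsdədfənəp]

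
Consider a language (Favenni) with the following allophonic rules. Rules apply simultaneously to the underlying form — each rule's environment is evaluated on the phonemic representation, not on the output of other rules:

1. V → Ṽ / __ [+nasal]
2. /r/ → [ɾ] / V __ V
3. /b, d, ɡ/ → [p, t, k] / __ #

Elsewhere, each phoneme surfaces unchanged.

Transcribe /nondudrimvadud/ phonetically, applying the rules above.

/n/ stays [n].
/o/ (between /n/ and /n/) occurs before a nasal consonant → [õ] by rule 1.
/n/ (between /o/ and /d/) is unaffected → [n].
/d/ (between /n/ and /u/): rule 3 targets it, but not word-finally → unchanged [d].
/u/ (between /d/ and /d/): rule 1 targets it, but not before a nasal consonant → unchanged [u].
/d/ (between /u/ and /r/): rule 3 targets it, but not word-finally → unchanged [d].
/r/ (between /d/ and /i/) fails the environment for rule 2, so it stays [r].
/i/ — between /r/ and /m/, before a nasal consonant — surfaces as [ĩ] (rule 1).
/m/ stays [m].
/v/ (between /m/ and /a/) is unaffected → [v].
/a/ (between /v/ and /d/): rule 1 targets it, but not before a nasal consonant → unchanged [a].
/d/ (between /a/ and /u/) is in the target of rule 3 but the environment (word-finally) is not met → [d].
/u/ (between /d/ and /d/) fails the environment for rule 1, so it stays [u].
/d/ meets the environment for rule 3 (word-finally) → [t].

[nõndudrĩmvadut]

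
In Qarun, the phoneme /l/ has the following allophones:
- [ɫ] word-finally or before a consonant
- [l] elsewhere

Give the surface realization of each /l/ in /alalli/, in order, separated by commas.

[l], [ɫ], [l]

Occurrence 1 (position 2): no conditioning environment matches → elsewhere allophone [l].
Occurrence 2 (position 4): word-finally or before a consonant → [ɫ].
Occurrence 3 (position 5): no conditioning environment matches → elsewhere allophone [l].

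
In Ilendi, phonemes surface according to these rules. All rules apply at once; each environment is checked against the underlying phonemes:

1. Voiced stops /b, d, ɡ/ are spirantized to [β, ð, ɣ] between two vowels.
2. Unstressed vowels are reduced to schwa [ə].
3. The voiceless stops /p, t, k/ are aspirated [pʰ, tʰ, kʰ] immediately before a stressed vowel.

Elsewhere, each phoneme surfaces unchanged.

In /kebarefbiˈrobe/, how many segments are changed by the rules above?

7

Segments that undergo a rule: /e/ → [ə] (rule 2); /b/ → [β] (rule 1); /a/ → [ə] (rule 2); /e/ → [ə] (rule 2); /i/ → [ə] (rule 2); /b/ → [β] (rule 1); /e/ → [ə] (rule 2).
All other segments surface unchanged.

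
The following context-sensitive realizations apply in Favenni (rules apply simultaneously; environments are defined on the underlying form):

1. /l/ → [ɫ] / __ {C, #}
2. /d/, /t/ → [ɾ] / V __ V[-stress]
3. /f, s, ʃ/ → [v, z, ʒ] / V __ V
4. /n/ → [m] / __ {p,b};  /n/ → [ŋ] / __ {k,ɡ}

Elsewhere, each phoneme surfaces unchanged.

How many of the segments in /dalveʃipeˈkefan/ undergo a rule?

3

Segments that undergo a rule: /l/ → [ɫ] (rule 1); /ʃ/ → [ʒ] (rule 3); /f/ → [v] (rule 3).
All other segments surface unchanged.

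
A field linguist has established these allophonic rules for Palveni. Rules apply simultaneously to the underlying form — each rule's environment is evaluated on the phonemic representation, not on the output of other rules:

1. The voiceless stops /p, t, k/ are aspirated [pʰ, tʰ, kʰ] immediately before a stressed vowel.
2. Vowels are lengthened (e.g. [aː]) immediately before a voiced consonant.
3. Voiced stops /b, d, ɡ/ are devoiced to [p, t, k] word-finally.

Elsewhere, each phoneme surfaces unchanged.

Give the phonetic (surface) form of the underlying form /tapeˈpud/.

[tapeˈpʰuːt]

/t/ — word-initial; rule 1 does not apply here → [t].
/a/ (between /t/ and /p/) fails the environment for rule 2, so it stays [a].
/p/ (between /a/ and /e/) fails the environment for rule 1, so it stays [p].
/e/ (between /p/ and /p/) is in the target of rule 2 but the environment (before a voiced consonant) is not met → [e].
Rule 1 applies to /p/ (between /e/ and /u/: immediately before a stressed vowel) → [pʰ].
/u/ (between /p/ and /d/) occurs before a voiced consonant → [uː] by rule 2.
/d/ — word-final, word-finally — surfaces as [t] (rule 3).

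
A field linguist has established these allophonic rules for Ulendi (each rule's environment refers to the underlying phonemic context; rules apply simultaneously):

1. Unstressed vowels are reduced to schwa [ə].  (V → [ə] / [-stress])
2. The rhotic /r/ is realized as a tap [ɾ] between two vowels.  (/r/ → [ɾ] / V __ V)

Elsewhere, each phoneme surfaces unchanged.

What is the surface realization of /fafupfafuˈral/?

/f/ stays [f].
/a/ (between /f/ and /f/): in an unstressed syllable, so rule 1 applies → [ə].
/f/ stays [f].
/u/ meets the environment for rule 1 (in an unstressed syllable) → [ə].
/p/ (between /u/ and /f/): no rule targets it → [p].
/f/ (between /p/ and /a/): no rule targets it → [f].
/a/ (between /f/ and /f/): in an unstressed syllable, so rule 1 applies → [ə].
/f/ stays [f].
/u/ (between /f/ and /r/) occurs in an unstressed syllable → [ə] by rule 1.
/r/ (between /u/ and /a/): between two vowels, so rule 2 applies → [ɾ].
/a/ (between /r/ and /l/): rule 1 targets it, but not in an unstressed syllable → unchanged [a].
/l/ — not in any rule's target class → [l].

[fəfəpfəfəˈɾal]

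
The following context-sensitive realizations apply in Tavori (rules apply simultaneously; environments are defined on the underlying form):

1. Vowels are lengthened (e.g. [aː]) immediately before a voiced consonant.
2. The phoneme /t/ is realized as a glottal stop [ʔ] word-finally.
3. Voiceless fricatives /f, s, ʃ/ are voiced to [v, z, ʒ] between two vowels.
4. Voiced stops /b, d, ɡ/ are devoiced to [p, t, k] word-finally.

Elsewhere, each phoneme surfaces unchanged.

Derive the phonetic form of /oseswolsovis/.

/o/ (word-initial) is in the target of rule 1 but the environment (before a voiced consonant) is not met → [o].
/s/ (between /o/ and /e/) occurs between two vowels → [z] by rule 3.
/e/ (between /s/ and /s/): rule 1 targets it, but not before a voiced consonant → unchanged [e].
/s/ (between /e/ and /w/) fails the environment for rule 3, so it stays [s].
/w/ (between /s/ and /o/) is unaffected → [w].
/o/ (between /w/ and /l/): before a voiced consonant, so rule 1 applies → [oː].
/l/ — not in any rule's target class → [l].
/s/ — between /l/ and /o/; rule 3 does not apply here → [s].
/o/ meets the environment for rule 1 (before a voiced consonant) → [oː].
/v/ (between /o/ and /i/) is unaffected → [v].
/i/ (between /v/ and /s/) is in the target of rule 1 but the environment (before a voiced consonant) is not met → [i].
/s/ (word-final) is in the target of rule 3 but the environment (between two vowels) is not met → [s].

[ozeswoːlsoːvis]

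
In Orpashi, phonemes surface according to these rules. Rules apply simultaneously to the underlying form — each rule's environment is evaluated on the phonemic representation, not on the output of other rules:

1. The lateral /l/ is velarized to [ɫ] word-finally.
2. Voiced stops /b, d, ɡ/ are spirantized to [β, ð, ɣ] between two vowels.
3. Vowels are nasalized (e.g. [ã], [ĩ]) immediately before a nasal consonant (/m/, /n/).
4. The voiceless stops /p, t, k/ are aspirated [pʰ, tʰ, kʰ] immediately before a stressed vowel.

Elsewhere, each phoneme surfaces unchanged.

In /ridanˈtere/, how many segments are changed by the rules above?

3

Segments that undergo a rule: /d/ → [ð] (rule 2); /a/ → [ã] (rule 3); /t/ → [tʰ] (rule 4).
All other segments surface unchanged.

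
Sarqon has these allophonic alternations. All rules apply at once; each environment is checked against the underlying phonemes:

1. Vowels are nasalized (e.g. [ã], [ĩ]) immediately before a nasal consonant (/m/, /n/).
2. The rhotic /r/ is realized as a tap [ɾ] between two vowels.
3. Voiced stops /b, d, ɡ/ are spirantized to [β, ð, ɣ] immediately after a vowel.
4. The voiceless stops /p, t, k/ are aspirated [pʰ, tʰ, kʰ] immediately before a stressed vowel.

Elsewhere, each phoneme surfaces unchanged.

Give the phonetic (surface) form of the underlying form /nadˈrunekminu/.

[naðˈrũnekmĩnu]

/n/ stays [n].
/a/ — between /n/ and /d/; rule 1 does not apply here → [a].
/d/ — between /a/ and /r/, immediately after a vowel — surfaces as [ð] (rule 3).
/r/ (between /d/ and /u/) is in the target of rule 2 but the environment (between two vowels) is not met → [r].
/u/ (between /r/ and /n/) occurs before a nasal consonant → [ũ] by rule 1.
/n/ — not in any rule's target class → [n].
/e/ — between /n/ and /k/; rule 1 does not apply here → [e].
/k/ (between /e/ and /m/) fails the environment for rule 4, so it stays [k].
/m/ (between /k/ and /i/): no rule targets it → [m].
/i/ (between /m/ and /n/): before a nasal consonant, so rule 1 applies → [ĩ].
/n/ (between /i/ and /u/) is unaffected → [n].
/u/ — word-final; rule 1 does not apply here → [u].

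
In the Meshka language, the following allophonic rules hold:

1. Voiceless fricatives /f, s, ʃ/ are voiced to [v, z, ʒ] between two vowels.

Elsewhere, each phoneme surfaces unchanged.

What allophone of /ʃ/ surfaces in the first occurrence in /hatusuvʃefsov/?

[ʃ]

/ʃ/ (between /v/ and /e/) fails the environment for rule 1, so it stays [ʃ].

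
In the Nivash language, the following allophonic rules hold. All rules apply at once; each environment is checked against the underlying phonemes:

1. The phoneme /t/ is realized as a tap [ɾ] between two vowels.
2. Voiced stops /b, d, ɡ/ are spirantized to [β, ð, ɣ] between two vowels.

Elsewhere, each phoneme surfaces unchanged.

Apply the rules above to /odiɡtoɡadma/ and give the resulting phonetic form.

/o/ — not in any rule's target class → [o].
/d/ (between /o/ and /i/): between two vowels, so rule 2 applies → [ð].
/i/ — not in any rule's target class → [i].
/ɡ/ — between /i/ and /t/; rule 2 does not apply here → [ɡ].
/t/ (between /ɡ/ and /o/) is in the target of rule 1 but the environment (between two vowels) is not met → [t].
/o/ (between /t/ and /ɡ/) is unaffected → [o].
Rule 2 applies to /ɡ/ (between /o/ and /a/: between two vowels) → [ɣ].
/a/ — not in any rule's target class → [a].
/d/ — between /a/ and /m/; rule 2 does not apply here → [d].
/m/ (between /d/ and /a/) is unaffected → [m].
/a/ — not in any rule's target class → [a].

[oðiɡtoɣadma]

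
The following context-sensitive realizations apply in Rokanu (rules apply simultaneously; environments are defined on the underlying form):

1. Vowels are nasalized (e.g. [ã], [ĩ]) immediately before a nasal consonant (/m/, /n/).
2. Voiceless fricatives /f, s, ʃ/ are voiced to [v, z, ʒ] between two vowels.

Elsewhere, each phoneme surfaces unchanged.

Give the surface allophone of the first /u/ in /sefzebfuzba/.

[u]

/u/ (between /f/ and /z/) is in the target of rule 1 but the environment (before a nasal consonant) is not met → [u].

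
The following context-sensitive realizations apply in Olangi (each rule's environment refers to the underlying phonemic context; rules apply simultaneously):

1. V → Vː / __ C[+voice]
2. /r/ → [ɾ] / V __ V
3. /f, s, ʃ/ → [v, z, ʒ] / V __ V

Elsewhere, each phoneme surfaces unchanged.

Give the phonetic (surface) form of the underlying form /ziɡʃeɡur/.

/z/ (word-initial): no rule targets it → [z].
/i/ (between /z/ and /ɡ/) occurs before a voiced consonant → [iː] by rule 1.
/ɡ/ — not in any rule's target class → [ɡ].
/ʃ/ — between /ɡ/ and /e/; rule 3 does not apply here → [ʃ].
/e/ (between /ʃ/ and /ɡ/): before a voiced consonant, so rule 1 applies → [eː].
/ɡ/ (between /e/ and /u/) is unaffected → [ɡ].
/u/ — between /ɡ/ and /r/, before a voiced consonant — surfaces as [uː] (rule 1).
/r/ (word-final) fails the environment for rule 2, so it stays [r].

[ziːɡʃeːɡuːr]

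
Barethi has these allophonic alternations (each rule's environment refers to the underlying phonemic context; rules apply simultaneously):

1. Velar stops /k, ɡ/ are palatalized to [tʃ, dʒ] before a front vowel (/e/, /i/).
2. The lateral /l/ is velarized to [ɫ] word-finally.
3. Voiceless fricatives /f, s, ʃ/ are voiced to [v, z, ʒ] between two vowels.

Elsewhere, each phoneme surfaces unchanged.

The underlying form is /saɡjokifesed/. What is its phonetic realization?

/s/ (word-initial): rule 3 targets it, but not between two vowels → unchanged [s].
/a/ — not in any rule's target class → [a].
/ɡ/ (between /a/ and /j/) is in the target of rule 1 but the environment (before a front vowel) is not met → [ɡ].
/j/ stays [j].
/o/ — not in any rule's target class → [o].
/k/ meets the environment for rule 1 (before a front vowel) → [tʃ].
/i/ (between /k/ and /f/): no rule targets it → [i].
/f/ (between /i/ and /e/) occurs between two vowels → [v] by rule 3.
/e/ — not in any rule's target class → [e].
/s/ (between /e/ and /e/) occurs between two vowels → [z] by rule 3.
/e/ (between /s/ and /d/) is unaffected → [e].
/d/ (word-final): no rule targets it → [d].

[saɡjotʃivezed]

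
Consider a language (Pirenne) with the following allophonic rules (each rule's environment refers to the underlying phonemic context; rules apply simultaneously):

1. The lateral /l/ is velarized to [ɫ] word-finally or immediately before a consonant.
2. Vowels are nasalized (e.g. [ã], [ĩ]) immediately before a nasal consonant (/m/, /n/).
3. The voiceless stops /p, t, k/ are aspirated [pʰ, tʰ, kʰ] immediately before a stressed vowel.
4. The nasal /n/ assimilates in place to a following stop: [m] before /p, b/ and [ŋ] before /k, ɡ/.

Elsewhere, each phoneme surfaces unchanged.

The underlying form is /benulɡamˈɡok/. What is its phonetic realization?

/b/ stays [b].
/e/ — between /b/ and /n/, before a nasal consonant — surfaces as [ẽ] (rule 2).
/n/ (between /e/ and /u/): rule 4 targets it, but not before a labial or velar stop → unchanged [n].
/u/ (between /n/ and /l/) fails the environment for rule 2, so it stays [u].
/l/ meets the environment for rule 1 (word-finally or immediately before a consonant) → [ɫ].
/ɡ/ (between /l/ and /a/) is unaffected → [ɡ].
/a/ (between /ɡ/ and /m/) occurs before a nasal consonant → [ã] by rule 2.
/m/ stays [m].
/ɡ/ (between /m/ and /o/) is unaffected → [ɡ].
/o/ (between /ɡ/ and /k/) fails the environment for rule 2, so it stays [o].
/k/ (word-final) fails the environment for rule 3, so it stays [k].

[bẽnuɫɡãmˈɡok]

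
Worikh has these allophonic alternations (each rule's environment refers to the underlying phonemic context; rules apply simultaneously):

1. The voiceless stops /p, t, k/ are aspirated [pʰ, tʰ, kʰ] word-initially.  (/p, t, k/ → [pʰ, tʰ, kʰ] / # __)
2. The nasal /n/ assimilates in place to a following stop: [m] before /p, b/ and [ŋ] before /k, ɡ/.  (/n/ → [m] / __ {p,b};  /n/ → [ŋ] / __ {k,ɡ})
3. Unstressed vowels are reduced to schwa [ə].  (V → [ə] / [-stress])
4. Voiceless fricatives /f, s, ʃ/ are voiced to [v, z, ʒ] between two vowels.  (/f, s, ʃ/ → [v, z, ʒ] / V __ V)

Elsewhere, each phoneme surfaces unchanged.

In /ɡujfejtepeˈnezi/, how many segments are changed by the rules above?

Segments that undergo a rule: /u/ → [ə] (rule 3); /e/ → [ə] (rule 3); /e/ → [ə] (rule 3); /e/ → [ə] (rule 3); /i/ → [ə] (rule 3).
All other segments surface unchanged.

5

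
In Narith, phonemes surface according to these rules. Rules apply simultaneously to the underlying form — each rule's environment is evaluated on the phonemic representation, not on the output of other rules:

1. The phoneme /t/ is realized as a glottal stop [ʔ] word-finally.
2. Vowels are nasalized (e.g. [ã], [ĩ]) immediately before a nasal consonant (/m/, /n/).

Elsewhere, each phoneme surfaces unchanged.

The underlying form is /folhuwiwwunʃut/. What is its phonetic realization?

[folhuwiwwũnʃuʔ]

/f/ (word-initial) is unaffected → [f].
/o/ (between /f/ and /l/): rule 2 targets it, but not before a nasal consonant → unchanged [o].
/l/ (between /o/ and /h/): no rule targets it → [l].
/h/ (between /l/ and /u/): no rule targets it → [h].
/u/ (between /h/ and /w/) fails the environment for rule 2, so it stays [u].
/w/ (between /u/ and /i/): no rule targets it → [w].
/i/ (between /w/ and /w/) is in the target of rule 2 but the environment (before a nasal consonant) is not met → [i].
/w/ (between /i/ and /w/): no rule targets it → [w].
/w/ (between /w/ and /u/): no rule targets it → [w].
/u/ (between /w/ and /n/) occurs before a nasal consonant → [ũ] by rule 2.
/n/ stays [n].
/ʃ/ — not in any rule's target class → [ʃ].
/u/ (between /ʃ/ and /t/): rule 2 targets it, but not before a nasal consonant → unchanged [u].
/t/ (word-final): word-finally, so rule 1 applies → [ʔ].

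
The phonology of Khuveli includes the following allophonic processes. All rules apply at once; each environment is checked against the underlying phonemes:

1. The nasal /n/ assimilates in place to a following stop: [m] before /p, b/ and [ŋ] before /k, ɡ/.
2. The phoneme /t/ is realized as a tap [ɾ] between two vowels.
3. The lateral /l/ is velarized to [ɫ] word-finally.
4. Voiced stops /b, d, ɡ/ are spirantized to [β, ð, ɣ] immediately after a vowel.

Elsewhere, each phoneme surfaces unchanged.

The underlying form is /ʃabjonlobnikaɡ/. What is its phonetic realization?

[ʃaβjonloβnikaɣ]

/ʃ/ (word-initial) is unaffected → [ʃ].
/a/ — not in any rule's target class → [a].
/b/ (between /a/ and /j/): immediately after a vowel, so rule 4 applies → [β].
/j/ (between /b/ and /o/) is unaffected → [j].
/o/ (between /j/ and /n/): no rule targets it → [o].
/n/ (between /o/ and /l/): rule 1 targets it, but not before a labial or velar stop → unchanged [n].
/l/ — between /n/ and /o/; rule 3 does not apply here → [l].
/o/ (between /l/ and /b/): no rule targets it → [o].
/b/ (between /o/ and /n/) occurs immediately after a vowel → [β] by rule 4.
/n/ — between /b/ and /i/; rule 1 does not apply here → [n].
/i/ (between /n/ and /k/): no rule targets it → [i].
/k/ stays [k].
/a/ — not in any rule's target class → [a].
/ɡ/ — word-final, immediately after a vowel — surfaces as [ɣ] (rule 4).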